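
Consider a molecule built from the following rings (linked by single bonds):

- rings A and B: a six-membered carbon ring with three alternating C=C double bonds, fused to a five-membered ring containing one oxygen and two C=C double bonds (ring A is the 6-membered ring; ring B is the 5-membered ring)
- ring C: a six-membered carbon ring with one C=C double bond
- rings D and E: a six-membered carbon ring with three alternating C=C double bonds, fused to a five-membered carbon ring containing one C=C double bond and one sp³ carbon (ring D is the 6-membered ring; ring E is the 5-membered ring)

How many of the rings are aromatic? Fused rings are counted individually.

Rings A and B form a fused bicyclic system (with one oxygen) with 9 sp² atoms and 10 π electrons from ring double bonds plus a heteroatom lone pair. 10 = 4(2)+2, so the system is aromatic and both rings count as aromatic (benzofuran).
Ring C has four sp³ carbons, so it is not fully conjugated — not aromatic (cyclohexene).
Ring D is planar and fully conjugated; 3 ring double bonds give 6 π electrons. Since 6 = 4n+2 (n=1), ring D is aromatic (benzene ring).
Ring E has one sp³ carbon, so it is not fully conjugated — not aromatic (cyclopentene ring).
Aromatic: A, B, D. Total: 3.

3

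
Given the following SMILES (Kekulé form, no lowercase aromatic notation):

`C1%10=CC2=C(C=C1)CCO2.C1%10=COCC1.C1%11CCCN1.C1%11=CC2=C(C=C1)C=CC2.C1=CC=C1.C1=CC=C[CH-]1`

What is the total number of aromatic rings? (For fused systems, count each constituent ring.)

The SMILES encodes a six-membered carbon ring with three alternating C=C double bonds, fused to a five-membered ring containing one oxygen and two sp³ carbons; a five-membered ring of four carbons and one oxygen, with one C=C double bond and two sp³ carbons; a five-membered saturated ring of four carbons and one N–H nitrogen; a six-membered carbon ring with three alternating C=C double bonds, fused to a five-membered carbon ring containing one C=C double bond and one sp³ carbon; a four-membered carbon ring with two alternating C=C double bonds; a five-membered all-carbon ring bearing a negative charge on one carbon, with two C=C double bonds.
The 6-membered ring is planar and fully conjugated; 3 ring double bonds give 6 π electrons. 6 = 4(1)+2, so it is aromatic (benzene ring).
The 5-membered ring with one oxygen has two sp³ carbons, so it is not fully conjugated — not aromatic (oxolane ring).
The second 5-membered ring with one oxygen has two sp³ carbons, so it is not fully conjugated — not aromatic (2,3-dihydrofuran).
The 5-membered ring with one N–H has only sp³ atoms, so it is not fully conjugated — not aromatic (pyrrolidine).
The second 6-membered ring is planar and fully conjugated; 3 ring double bonds give 6 π electrons. That satisfies 4n+2 with n=1, so it is aromatic (benzene ring).
The 5-membered ring has one sp³ carbon, so it is not fully conjugated — not aromatic (cyclopentene ring).
The 4-membered ring has only sp² ring atoms; a planar conformation would have a fully conjugated π system of 4 electrons. But 4 = 4(1), which is 4n not 4n+2, so it is not aromatic (cyclobutadiene) — cyclobutadiene is antiaromatic and distorts to a rectangle.
The second 5-membered ring is planar and fully conjugated; 2 ring double bonds (4 π electrons) plus the carbanion lone pair (2) give 6 π electrons. Since 6 = 4n+2 (n=1), it is aromatic (cyclopentadienyl anion).
3 of the 8 rings are aromatic. Total: 3.

3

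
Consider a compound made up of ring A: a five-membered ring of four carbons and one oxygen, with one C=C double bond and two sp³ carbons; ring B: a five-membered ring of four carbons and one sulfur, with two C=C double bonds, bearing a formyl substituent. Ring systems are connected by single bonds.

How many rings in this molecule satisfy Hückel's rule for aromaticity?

Ring A has two sp³ carbons, so it is not fully conjugated — not aromatic (2,3-dihydrofuran).
Ring B has a continuous p-orbital overlap around the ring; 2 ring double bonds (4 π electrons) plus a heteroatom lone pair (2) give 6 π electrons. 6 = 4(1)+2, so ring B is aromatic (thiophene).
Aromatic: B. Total: 1.

1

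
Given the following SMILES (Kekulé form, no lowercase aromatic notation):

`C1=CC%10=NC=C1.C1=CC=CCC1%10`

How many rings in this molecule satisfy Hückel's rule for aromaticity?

1

The SMILES encodes a six-membered ring of five carbons and one nitrogen with three alternating double bonds; a six-membered carbon ring with two conjugated C=C double bonds and two sp³ carbons.
The 6-membered ring with one nitrogen has a continuous p-orbital overlap around the ring; 3 ring double bonds give 6 π electrons. That satisfies 4n+2 with n=1, so it is aromatic (pyridine).
The 6-membered ring has two sp³ carbons, so it is not fully conjugated — not aromatic (1,3-cyclohexadiene).
1 of the 2 rings is aromatic. Total: 1.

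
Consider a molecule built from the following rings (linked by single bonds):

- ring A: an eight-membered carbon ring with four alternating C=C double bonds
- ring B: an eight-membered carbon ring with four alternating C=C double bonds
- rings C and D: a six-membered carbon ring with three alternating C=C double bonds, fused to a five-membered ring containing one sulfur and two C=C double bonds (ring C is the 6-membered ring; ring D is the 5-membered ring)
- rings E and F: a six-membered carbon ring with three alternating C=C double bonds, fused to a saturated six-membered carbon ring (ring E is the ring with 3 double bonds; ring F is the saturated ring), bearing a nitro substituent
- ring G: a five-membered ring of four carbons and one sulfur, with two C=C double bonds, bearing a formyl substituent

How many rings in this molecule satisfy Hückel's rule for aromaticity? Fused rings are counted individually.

Ring A has only sp² ring atoms; a planar conformation would have a fully conjugated π system of 8 electrons. But 8 = 4(2), which is 4n not 4n+2, so ring A is not aromatic (cyclooctatetraene) — cyclooctatetraene distorts into a non-planar tub to avoid antiaromaticity.
Ring B has only sp² ring atoms; a planar conformation would have a fully conjugated π system of 8 electrons. But 8 = 4(2), which is 4n not 4n+2, so ring B is not aromatic (cyclooctatetraene) — cyclooctatetraene distorts into a non-planar tub to avoid antiaromaticity.
Rings C and D form a fused bicyclic system (with one sulfur) with 9 sp² atoms and 10 π electrons from ring double bonds plus a heteroatom lone pair. 10 = 4(2)+2, so the system is aromatic and both rings count as aromatic (benzothiophene).
Ring E has a continuous p-orbital overlap around the ring; 3 ring double bonds give 6 π electrons. 6 = 4(1)+2, so ring E is aromatic (benzene ring).
Ring F has four sp³ carbons, so it is not fully conjugated — not aromatic (cyclohexane ring).
Ring G is fully conjugated (every ring atom contributes a p orbital); 2 ring double bonds (4 π electrons) plus a heteroatom lone pair (2) give 6 π electrons. Since 6 = 4n+2 (n=1), ring G is aromatic (thiophene).
Aromatic: C, D, E, G. Total: 4.

4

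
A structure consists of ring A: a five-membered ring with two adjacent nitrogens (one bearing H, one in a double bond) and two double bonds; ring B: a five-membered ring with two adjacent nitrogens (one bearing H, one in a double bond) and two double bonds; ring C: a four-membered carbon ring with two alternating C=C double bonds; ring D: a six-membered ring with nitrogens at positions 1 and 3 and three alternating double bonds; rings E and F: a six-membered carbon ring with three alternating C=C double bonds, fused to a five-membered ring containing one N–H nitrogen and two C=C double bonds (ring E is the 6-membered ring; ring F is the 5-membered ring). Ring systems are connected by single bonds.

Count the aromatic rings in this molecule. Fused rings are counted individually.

Ring A is fully conjugated (every ring atom contributes a p orbital); 2 ring double bonds (4 π electrons) plus a heteroatom lone pair (2) give 6 π electrons. That satisfies 4n+2 with n=1, so ring A is aromatic (pyrazole).
Ring B is planar and fully conjugated; 2 ring double bonds (4 π electrons) plus a heteroatom lone pair (2) give 6 π electrons. 6 = 4(1)+2, so ring B is aromatic (pyrazole).
Ring C has only sp² ring atoms; a planar conformation would have a fully conjugated π system of 4 electrons. But 4 = 4(1), which is 4n not 4n+2, so ring C is not aromatic (cyclobutadiene) — cyclobutadiene is antiaromatic and distorts to a rectangle.
Ring D is fully conjugated (every ring atom contributes a p orbital); 3 ring double bonds give 6 π electrons. Since 6 = 4n+2 (n=1), ring D is aromatic (pyrimidine).
Rings E and F form a fused bicyclic system (with one N–H) with 9 sp² atoms and 10 π electrons from ring double bonds plus a heteroatom lone pair. 10 = 4(2)+2, so the system is aromatic and both rings count as aromatic (indole).
Aromatic: A, B, D, E, F. Total: 5.

5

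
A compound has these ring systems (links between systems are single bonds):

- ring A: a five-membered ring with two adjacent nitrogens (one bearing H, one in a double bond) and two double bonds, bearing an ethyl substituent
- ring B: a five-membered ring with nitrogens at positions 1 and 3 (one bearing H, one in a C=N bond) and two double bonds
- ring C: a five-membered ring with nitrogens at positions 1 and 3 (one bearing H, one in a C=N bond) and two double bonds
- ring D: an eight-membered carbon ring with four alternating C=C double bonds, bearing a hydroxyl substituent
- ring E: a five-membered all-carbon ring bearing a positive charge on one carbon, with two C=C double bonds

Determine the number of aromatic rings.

3

Ring A is fully conjugated (every ring atom contributes a p orbital); 2 ring double bonds (4 π electrons) plus a heteroatom lone pair (2) give 6 π electrons. That satisfies 4n+2 with n=1, so ring A is aromatic (pyrazole).
Ring B has a continuous p-orbital overlap around the ring; 2 ring double bonds (4 π electrons) plus a heteroatom lone pair (2) give 6 π electrons. That satisfies 4n+2 with n=1, so ring B is aromatic (imidazole).
Ring C is planar and fully conjugated; 2 ring double bonds (4 π electrons) plus a heteroatom lone pair (2) give 6 π electrons. 6 = 4(1)+2, so ring C is aromatic (imidazole).
Ring D has only sp² ring atoms; a planar conformation would have a fully conjugated π system of 8 electrons. But 8 = 4(2), which is 4n not 4n+2, so ring D is not aromatic (cyclooctatetraene) — cyclooctatetraene distorts into a non-planar tub to avoid antiaromaticity.
Ring E has only sp² ring atoms; a planar conformation would have a fully conjugated π system of 4 electrons. But 4 = 4(1), which is 4n not 4n+2, so ring E is not aromatic (cyclopentadienyl cation).
Aromatic: A, B, C. Total: 3.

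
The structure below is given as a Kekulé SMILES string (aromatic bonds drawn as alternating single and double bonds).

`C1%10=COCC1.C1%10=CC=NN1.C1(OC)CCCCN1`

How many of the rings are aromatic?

1

The SMILES encodes a five-membered ring of four carbons and one oxygen, with one C=C double bond and two sp³ carbons; a five-membered ring with two adjacent nitrogens (one bearing H, one in a double bond) and two double bonds; a six-membered saturated ring of five carbons and one N–H nitrogen.
The 5-membered ring with one oxygen has two sp³ carbons, so it is not fully conjugated — not aromatic (2,3-dihydrofuran).
The 5-membered ring with two adjacent nitrogens (one N–H, one =N–) is fully conjugated (every ring atom contributes a p orbital); 2 ring double bonds (4 π electrons) plus a heteroatom lone pair (2) give 6 π electrons. That satisfies 4n+2 with n=1, so it is aromatic (pyrazole).
The 6-membered ring with one N–H has only sp³ atoms, so it is not fully conjugated — not aromatic (piperidine).
1 of the 3 rings is aromatic. Total: 1.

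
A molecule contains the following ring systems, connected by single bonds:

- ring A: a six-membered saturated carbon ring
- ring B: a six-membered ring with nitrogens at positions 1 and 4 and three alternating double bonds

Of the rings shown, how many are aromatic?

1

Ring A has only sp³ atoms, so it is not fully conjugated — not aromatic (cyclohexane).
Ring B has a continuous p-orbital overlap around the ring; 3 ring double bonds give 6 π electrons. That satisfies 4n+2 with n=1, so ring B is aromatic (pyrazine).
Aromatic: B. Total: 1.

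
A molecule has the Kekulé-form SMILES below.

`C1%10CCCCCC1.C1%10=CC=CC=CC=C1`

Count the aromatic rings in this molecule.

The SMILES encodes a seven-membered saturated carbon ring; an eight-membered carbon ring with four alternating C=C double bonds.
The 7-membered ring has only sp³ atoms, so it is not fully conjugated — not aromatic (cycloheptane).
The 8-membered ring has only sp² ring atoms; a planar conformation would have a fully conjugated π system of 8 electrons. But 8 = 4(2), which is 4n not 4n+2, so it is not aromatic (cyclooctatetraene) — cyclooctatetraene distorts into a non-planar tub to avoid antiaromaticity.
None of the rings are aromatic. Total: 0.

0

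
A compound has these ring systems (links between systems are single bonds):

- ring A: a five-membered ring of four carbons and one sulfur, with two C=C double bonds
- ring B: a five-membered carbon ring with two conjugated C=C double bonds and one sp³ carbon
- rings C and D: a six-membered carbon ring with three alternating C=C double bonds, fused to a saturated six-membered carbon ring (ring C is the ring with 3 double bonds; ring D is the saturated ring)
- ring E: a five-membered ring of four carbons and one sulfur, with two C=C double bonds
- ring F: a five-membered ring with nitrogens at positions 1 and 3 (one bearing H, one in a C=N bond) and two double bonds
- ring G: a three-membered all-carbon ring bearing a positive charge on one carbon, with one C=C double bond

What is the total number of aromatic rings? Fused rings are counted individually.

5

Ring A is planar and fully conjugated; 2 ring double bonds (4 π electrons) plus a heteroatom lone pair (2) give 6 π electrons. 6 = 4(1)+2, so ring A is aromatic (thiophene).
Ring B has one sp³ carbon, so it is not fully conjugated — not aromatic (cyclopentadiene).
Ring C is planar and fully conjugated; 3 ring double bonds give 6 π electrons. That satisfies 4n+2 with n=1, so ring C is aromatic (benzene ring).
Ring D has four sp³ carbons, so it is not fully conjugated — not aromatic (cyclohexane ring).
Ring E is fully conjugated (every ring atom contributes a p orbital); 2 ring double bonds (4 π electrons) plus a heteroatom lone pair (2) give 6 π electrons. Since 6 = 4n+2 (n=1), ring E is aromatic (thiophene).
Ring F is fully conjugated (every ring atom contributes a p orbital); 2 ring double bonds (4 π electrons) plus a heteroatom lone pair (2) give 6 π electrons. 6 = 4(1)+2, so ring F is aromatic (imidazole).
Ring G is planar and fully conjugated; 1 ring double bond (2 π electrons) plus the carbocation's empty p orbital (0, but keeps the ring conjugated) give 2 π electrons. 2 = 4(0)+2, so ring G is aromatic (cyclopropenyl cation).
Aromatic: A, C, E, F, G. Total: 5.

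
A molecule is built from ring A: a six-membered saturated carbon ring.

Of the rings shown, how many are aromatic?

Ring A has only sp³ atoms, so it is not fully conjugated — not aromatic (cyclohexane).

0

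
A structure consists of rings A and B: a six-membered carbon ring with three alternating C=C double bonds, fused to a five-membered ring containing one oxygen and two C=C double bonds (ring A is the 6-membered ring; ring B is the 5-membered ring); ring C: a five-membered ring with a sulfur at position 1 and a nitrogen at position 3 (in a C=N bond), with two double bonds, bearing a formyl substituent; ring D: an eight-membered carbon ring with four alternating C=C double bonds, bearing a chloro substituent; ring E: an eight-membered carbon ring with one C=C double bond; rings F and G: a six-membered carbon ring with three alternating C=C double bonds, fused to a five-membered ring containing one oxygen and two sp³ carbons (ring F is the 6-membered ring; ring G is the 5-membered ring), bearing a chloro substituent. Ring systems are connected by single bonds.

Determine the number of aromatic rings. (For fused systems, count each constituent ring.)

4

Rings A and B form a fused bicyclic system (with one oxygen) with 9 sp² atoms and 10 π electrons from ring double bonds plus a heteroatom lone pair. 10 = 4(2)+2, so the system is aromatic and both rings count as aromatic (benzofuran).
Ring C has a continuous p-orbital overlap around the ring; 2 ring double bonds (4 π electrons) plus a heteroatom lone pair (2) give 6 π electrons. 6 = 4(1)+2, so ring C is aromatic (thiazole).
Ring D has only sp² ring atoms; a planar conformation would have a fully conjugated π system of 8 electrons. But 8 = 4(2), which is 4n not 4n+2, so ring D is not aromatic (cyclooctatetraene) — cyclooctatetraene distorts into a non-planar tub to avoid antiaromaticity.
Ring E has six sp³ carbons, so it is not fully conjugated — not aromatic (cyclooctene).
Ring F is planar and fully conjugated; 3 ring double bonds give 6 π electrons. Since 6 = 4n+2 (n=1), ring F is aromatic (benzene ring).
Ring G has two sp³ carbons, so it is not fully conjugated — not aromatic (oxolane ring).
Aromatic: A, B, C, F. Total: 4.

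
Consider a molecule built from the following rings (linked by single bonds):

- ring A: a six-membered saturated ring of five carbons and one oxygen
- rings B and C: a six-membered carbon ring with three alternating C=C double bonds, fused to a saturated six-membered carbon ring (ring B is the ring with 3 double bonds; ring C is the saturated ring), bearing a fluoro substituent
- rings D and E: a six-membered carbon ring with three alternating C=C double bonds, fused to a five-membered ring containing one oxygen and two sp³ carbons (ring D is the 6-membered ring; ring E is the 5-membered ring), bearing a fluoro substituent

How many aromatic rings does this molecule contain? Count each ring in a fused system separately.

2

Ring A has only sp³ atoms, so it is not fully conjugated — not aromatic (tetrahydropyran).
Ring B is planar and fully conjugated; 3 ring double bonds give 6 π electrons. 6 = 4(1)+2, so ring B is aromatic (benzene ring).
Ring C has four sp³ carbons, so it is not fully conjugated — not aromatic (cyclohexane ring).
Ring D has a continuous p-orbital overlap around the ring; 3 ring double bonds give 6 π electrons. That satisfies 4n+2 with n=1, so ring D is aromatic (benzene ring).
Ring E has two sp³ carbons, so it is not fully conjugated — not aromatic (oxolane ring).
Aromatic: B, D. Total: 2.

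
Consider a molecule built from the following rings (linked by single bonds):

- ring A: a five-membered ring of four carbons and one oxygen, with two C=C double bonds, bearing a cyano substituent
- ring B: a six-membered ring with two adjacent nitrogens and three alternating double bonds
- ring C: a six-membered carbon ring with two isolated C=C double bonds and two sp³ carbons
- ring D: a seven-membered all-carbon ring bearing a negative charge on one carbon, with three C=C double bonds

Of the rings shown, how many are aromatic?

2

Ring A is planar and fully conjugated; 2 ring double bonds (4 π electrons) plus a heteroatom lone pair (2) give 6 π electrons. Since 6 = 4n+2 (n=1), ring A is aromatic (furan).
Ring B is fully conjugated (every ring atom contributes a p orbital); 3 ring double bonds give 6 π electrons. Since 6 = 4n+2 (n=1), ring B is aromatic (pyridazine).
Ring C has two sp³ carbons, so it is not fully conjugated — not aromatic (1,4-cyclohexadiene).
Ring D has only sp² ring atoms; a planar conformation would have a fully conjugated π system of 8 electrons. But 8 = 4(2), which is 4n not 4n+2, so ring D is not aromatic (cycloheptatrienyl anion).
Aromatic: A, B. Total: 2.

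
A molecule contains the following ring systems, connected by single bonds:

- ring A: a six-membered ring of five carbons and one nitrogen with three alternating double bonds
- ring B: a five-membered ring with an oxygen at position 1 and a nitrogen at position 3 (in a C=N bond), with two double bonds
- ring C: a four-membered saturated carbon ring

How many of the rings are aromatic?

2

Ring A is fully conjugated (every ring atom contributes a p orbital); 3 ring double bonds give 6 π electrons. Since 6 = 4n+2 (n=1), ring A is aromatic (pyridine).
Ring B is fully conjugated (every ring atom contributes a p orbital); 2 ring double bonds (4 π electrons) plus a heteroatom lone pair (2) give 6 π electrons. 6 = 4(1)+2, so ring B is aromatic (oxazole).
Ring C has only sp³ atoms, so it is not fully conjugated — not aromatic (cyclobutane).
Aromatic: A, B. Total: 2.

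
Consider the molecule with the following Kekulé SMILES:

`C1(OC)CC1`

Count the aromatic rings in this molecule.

The SMILES encodes a three-membered saturated carbon ring.
The 3-membered ring has only sp³ atoms, so it is not fully conjugated — not aromatic (cyclopropane).

0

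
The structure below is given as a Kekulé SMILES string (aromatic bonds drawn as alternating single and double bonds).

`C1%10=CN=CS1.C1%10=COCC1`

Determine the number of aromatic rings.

The SMILES encodes a five-membered ring with a sulfur at position 1 and a nitrogen at position 3 (in a C=N bond), with two double bonds; a five-membered ring of four carbons and one oxygen, with one C=C double bond and two sp³ carbons.
The 5-membered ring with one sulfur and one =N– is fully conjugated (every ring atom contributes a p orbital); 2 ring double bonds (4 π electrons) plus a heteroatom lone pair (2) give 6 π electrons. Since 6 = 4n+2 (n=1), it is aromatic (thiazole).
The 5-membered ring with one oxygen has two sp³ carbons, so it is not fully conjugated — not aromatic (2,3-dihydrofuran).
1 of the 2 rings is aromatic. Total: 1.

1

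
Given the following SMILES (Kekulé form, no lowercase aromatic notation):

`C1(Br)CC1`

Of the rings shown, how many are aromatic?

The SMILES encodes a three-membered saturated carbon ring.
The 3-membered ring has only sp³ atoms, so it is not fully conjugated — not aromatic (cyclopropane).

0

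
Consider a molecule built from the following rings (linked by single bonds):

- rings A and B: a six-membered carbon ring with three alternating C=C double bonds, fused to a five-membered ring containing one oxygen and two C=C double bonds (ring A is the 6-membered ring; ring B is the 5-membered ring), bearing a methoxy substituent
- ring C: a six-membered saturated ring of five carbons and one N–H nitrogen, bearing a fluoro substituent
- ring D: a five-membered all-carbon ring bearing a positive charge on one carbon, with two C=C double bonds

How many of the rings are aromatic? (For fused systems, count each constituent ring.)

Rings A and B form a fused bicyclic system (with one oxygen) with 9 sp² atoms and 10 π electrons from ring double bonds plus a heteroatom lone pair. 10 = 4(2)+2, so the system is aromatic and both rings count as aromatic (benzofuran).
Ring C has only sp³ atoms, so it is not fully conjugated — not aromatic (piperidine).
Ring D has only sp² ring atoms; a planar conformation would have a fully conjugated π system of 4 electrons. But 4 = 4(1), which is 4n not 4n+2, so ring D is not aromatic (cyclopentadienyl cation).
Aromatic: A, B. Total: 2.

2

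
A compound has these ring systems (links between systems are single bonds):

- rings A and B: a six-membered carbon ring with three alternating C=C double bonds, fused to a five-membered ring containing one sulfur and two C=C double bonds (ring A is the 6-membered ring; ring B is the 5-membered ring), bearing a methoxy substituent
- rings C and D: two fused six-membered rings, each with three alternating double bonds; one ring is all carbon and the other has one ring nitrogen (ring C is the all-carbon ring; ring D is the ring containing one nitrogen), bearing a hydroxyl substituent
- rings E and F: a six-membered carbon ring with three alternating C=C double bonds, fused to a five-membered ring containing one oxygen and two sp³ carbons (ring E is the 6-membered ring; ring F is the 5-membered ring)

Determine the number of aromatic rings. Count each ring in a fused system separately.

5

Rings A and B form a fused bicyclic system (with one sulfur) with 9 sp² atoms and 10 π electrons from ring double bonds plus a heteroatom lone pair. 10 = 4(2)+2, so the system is aromatic and both rings count as aromatic (benzothiophene).
Rings C and D form a fused bicyclic system (with one nitrogen) with 10 sp² atoms and 10 π electrons from ring double bonds. 10 = 4(2)+2, so the system is aromatic and both rings count as aromatic (quinoline).
Ring E is planar and fully conjugated; 3 ring double bonds give 6 π electrons. That satisfies 4n+2 with n=1, so ring E is aromatic (benzene ring).
Ring F has two sp³ carbons, so it is not fully conjugated — not aromatic (oxolane ring).
Aromatic: A, B, C, D, E. Total: 5.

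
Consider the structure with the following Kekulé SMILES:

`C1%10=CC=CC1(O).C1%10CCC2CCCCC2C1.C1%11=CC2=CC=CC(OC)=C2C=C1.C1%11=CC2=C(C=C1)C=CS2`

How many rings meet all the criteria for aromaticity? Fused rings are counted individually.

The SMILES encodes a five-membered carbon ring with two conjugated C=C double bonds and one sp³ carbon; two fused six-membered saturated carbon rings; two fused six-membered carbon rings, each with three alternating C=C double bonds; a six-membered carbon ring with three alternating C=C double bonds, fused to a five-membered ring containing one sulfur and two C=C double bonds.
The 5-membered ring has one sp³ carbon, so it is not fully conjugated — not aromatic (cyclopentadiene).
The 6-membered ring has only sp³ atoms, so it is not fully conjugated — not aromatic (cyclohexane ring).
The second 6-membered ring has only sp³ atoms, so it is not fully conjugated — not aromatic (cyclohexane ring).
The fused 6/6-membered bicyclic is a single π system with 10 sp² atoms and 10 π electrons from ring double bonds. 10 = 4(2)+2, so the system is aromatic and both rings count as aromatic (naphthalene).
The fused 6/5-membered bicyclic (with one sulfur) is a single π system with 9 sp² atoms and 10 π electrons from ring double bonds plus a heteroatom lone pair. 10 = 4(2)+2, so the system is aromatic and both rings count as aromatic (benzothiophene).
4 of the 7 rings are aromatic. Total: 4.

4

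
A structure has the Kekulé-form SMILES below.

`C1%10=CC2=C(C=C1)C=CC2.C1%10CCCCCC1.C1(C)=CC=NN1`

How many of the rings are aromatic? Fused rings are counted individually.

2

The SMILES encodes a six-membered carbon ring with three alternating C=C double bonds, fused to a five-membered carbon ring containing one C=C double bond and one sp³ carbon; a seven-membered saturated carbon ring; a five-membered ring with two adjacent nitrogens (one bearing H, one in a double bond) and two double bonds.
The 6-membered ring is planar and fully conjugated; 3 ring double bonds give 6 π electrons. Since 6 = 4n+2 (n=1), it is aromatic (benzene ring).
The 5-membered ring has one sp³ carbon, so it is not fully conjugated — not aromatic (cyclopentene ring).
The 7-membered ring has only sp³ atoms, so it is not fully conjugated — not aromatic (cycloheptane).
The 5-membered ring with two adjacent nitrogens (one N–H, one =N–) is planar and fully conjugated; 2 ring double bonds (4 π electrons) plus a heteroatom lone pair (2) give 6 π electrons. Since 6 = 4n+2 (n=1), it is aromatic (pyrazole).
2 of the 4 rings are aromatic. Total: 2.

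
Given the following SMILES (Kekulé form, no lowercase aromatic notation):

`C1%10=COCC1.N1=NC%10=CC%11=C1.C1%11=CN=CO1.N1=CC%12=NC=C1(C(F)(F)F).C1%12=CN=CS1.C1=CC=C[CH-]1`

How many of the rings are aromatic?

5

The SMILES encodes a five-membered ring of four carbons and one oxygen, with one C=C double bond and two sp³ carbons; a six-membered ring with two adjacent nitrogens and three alternating double bonds; a five-membered ring with an oxygen at position 1 and a nitrogen at position 3 (in a C=N bond), with two double bonds; a six-membered ring with nitrogens at positions 1 and 4 and three alternating double bonds; a five-membered ring with a sulfur at position 1 and a nitrogen at position 3 (in a C=N bond), with two double bonds; a five-membered all-carbon ring bearing a negative charge on one carbon, with two C=C double bonds.
The 5-membered ring with one oxygen has two sp³ carbons, so it is not fully conjugated — not aromatic (2,3-dihydrofuran).
The 6-membered ring with two nitrogens (1,2) is fully conjugated (every ring atom contributes a p orbital); 3 ring double bonds give 6 π electrons. Since 6 = 4n+2 (n=1), it is aromatic (pyridazine).
The 5-membered ring with one oxygen and one =N– is fully conjugated (every ring atom contributes a p orbital); 2 ring double bonds (4 π electrons) plus a heteroatom lone pair (2) give 6 π electrons. 6 = 4(1)+2, so it is aromatic (oxazole).
The 6-membered ring with two nitrogens (1,4) is planar and fully conjugated; 3 ring double bonds give 6 π electrons. Since 6 = 4n+2 (n=1), it is aromatic (pyrazine).
The 5-membered ring with one sulfur and one =N– is fully conjugated (every ring atom contributes a p orbital); 2 ring double bonds (4 π electrons) plus a heteroatom lone pair (2) give 6 π electrons. Since 6 = 4n+2 (n=1), it is aromatic (thiazole).
The 5-membered ring is planar and fully conjugated; 2 ring double bonds (4 π electrons) plus the carbanion lone pair (2) give 6 π electrons. Since 6 = 4n+2 (n=1), it is aromatic (cyclopentadienyl anion).
5 of the 6 rings are aromatic. Total: 5.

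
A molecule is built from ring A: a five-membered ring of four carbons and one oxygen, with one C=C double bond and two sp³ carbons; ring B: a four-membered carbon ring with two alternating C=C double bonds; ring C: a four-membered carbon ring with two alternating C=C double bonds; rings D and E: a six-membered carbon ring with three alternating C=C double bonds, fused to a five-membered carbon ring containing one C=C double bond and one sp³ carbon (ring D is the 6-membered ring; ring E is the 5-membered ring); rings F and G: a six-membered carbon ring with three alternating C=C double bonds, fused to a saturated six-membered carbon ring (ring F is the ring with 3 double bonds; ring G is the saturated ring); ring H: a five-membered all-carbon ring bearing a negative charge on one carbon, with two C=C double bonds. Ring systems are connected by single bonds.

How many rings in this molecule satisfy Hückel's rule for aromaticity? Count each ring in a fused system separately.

3

Ring A has two sp³ carbons, so it is not fully conjugated — not aromatic (2,3-dihydrofuran).
Ring B has only sp² ring atoms; a planar conformation would have a fully conjugated π system of 4 electrons. But 4 = 4(1), which is 4n not 4n+2, so ring B is not aromatic (cyclobutadiene) — cyclobutadiene is antiaromatic and distorts to a rectangle.
Ring C has only sp² ring atoms; a planar conformation would have a fully conjugated π system of 4 electrons. But 4 = 4(1), which is 4n not 4n+2, so ring C is not aromatic (cyclobutadiene) — cyclobutadiene is antiaromatic and distorts to a rectangle.
Ring D is planar and fully conjugated; 3 ring double bonds give 6 π electrons. That satisfies 4n+2 with n=1, so ring D is aromatic (benzene ring).
Ring E has one sp³ carbon, so it is not fully conjugated — not aromatic (cyclopentene ring).
Ring F is planar and fully conjugated; 3 ring double bonds give 6 π electrons. 6 = 4(1)+2, so ring F is aromatic (benzene ring).
Ring G has four sp³ carbons, so it is not fully conjugated — not aromatic (cyclohexane ring).
Ring H is fully conjugated (every ring atom contributes a p orbital); 2 ring double bonds (4 π electrons) plus the carbanion lone pair (2) give 6 π electrons. 6 = 4(1)+2, so ring H is aromatic (cyclopentadienyl anion).
Aromatic: D, F, H. Total: 3.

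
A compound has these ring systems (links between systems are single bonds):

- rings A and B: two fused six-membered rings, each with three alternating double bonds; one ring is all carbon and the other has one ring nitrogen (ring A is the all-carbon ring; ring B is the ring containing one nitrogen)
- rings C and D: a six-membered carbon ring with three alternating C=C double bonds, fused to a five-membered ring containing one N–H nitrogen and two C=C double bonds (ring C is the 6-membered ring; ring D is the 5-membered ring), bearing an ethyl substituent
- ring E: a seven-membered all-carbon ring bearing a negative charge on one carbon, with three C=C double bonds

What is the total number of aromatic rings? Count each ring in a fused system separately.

4

Rings A and B form a fused bicyclic system (with one nitrogen) with 10 sp² atoms and 10 π electrons from ring double bonds. 10 = 4(2)+2, so the system is aromatic and both rings count as aromatic (quinoline).
Rings C and D form a fused bicyclic system (with one N–H) with 9 sp² atoms and 10 π electrons from ring double bonds plus a heteroatom lone pair. 10 = 4(2)+2, so the system is aromatic and both rings count as aromatic (indole).
Ring E has only sp² ring atoms; a planar conformation would have a fully conjugated π system of 8 electrons. But 8 = 4(2), which is 4n not 4n+2, so ring E is not aromatic (cycloheptatrienyl anion).
Aromatic: A, B, C, D. Total: 4.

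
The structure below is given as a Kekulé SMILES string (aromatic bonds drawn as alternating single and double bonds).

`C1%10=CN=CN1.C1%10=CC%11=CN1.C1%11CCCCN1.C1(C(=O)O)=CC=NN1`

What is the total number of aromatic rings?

3

The SMILES encodes a five-membered ring with nitrogens at positions 1 and 3 (one bearing H, one in a C=N bond) and two double bonds; a five-membered ring of four carbons and one nitrogen bearing a hydrogen, with two C=C double bonds; a six-membered saturated ring of five carbons and one N–H nitrogen; a five-membered ring with two adjacent nitrogens (one bearing H, one in a double bond) and two double bonds.
The 5-membered ring with two nitrogens (one N–H, one =N–) has a continuous p-orbital overlap around the ring; 2 ring double bonds (4 π electrons) plus a heteroatom lone pair (2) give 6 π electrons. That satisfies 4n+2 with n=1, so it is aromatic (imidazole).
The 5-membered ring with one N–H is fully conjugated (every ring atom contributes a p orbital); 2 ring double bonds (4 π electrons) plus a heteroatom lone pair (2) give 6 π electrons. 6 = 4(1)+2, so it is aromatic (pyrrole).
The 6-membered ring with one N–H has only sp³ atoms, so it is not fully conjugated — not aromatic (piperidine).
The 5-membered ring with two adjacent nitrogens (one N–H, one =N–) is fully conjugated (every ring atom contributes a p orbital); 2 ring double bonds (4 π electrons) plus a heteroatom lone pair (2) give 6 π electrons. Since 6 = 4n+2 (n=1), it is aromatic (pyrazole).
3 of the 4 rings are aromatic. Total: 3.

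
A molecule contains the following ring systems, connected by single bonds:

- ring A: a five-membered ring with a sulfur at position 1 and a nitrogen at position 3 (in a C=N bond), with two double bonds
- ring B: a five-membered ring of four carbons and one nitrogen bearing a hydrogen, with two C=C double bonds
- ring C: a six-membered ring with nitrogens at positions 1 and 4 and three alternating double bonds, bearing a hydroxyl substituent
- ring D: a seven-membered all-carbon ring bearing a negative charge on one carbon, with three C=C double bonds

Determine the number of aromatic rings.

3

Ring A has a continuous p-orbital overlap around the ring; 2 ring double bonds (4 π electrons) plus a heteroatom lone pair (2) give 6 π electrons. Since 6 = 4n+2 (n=1), ring A is aromatic (thiazole).
Ring B is fully conjugated (every ring atom contributes a p orbital); 2 ring double bonds (4 π electrons) plus a heteroatom lone pair (2) give 6 π electrons. Since 6 = 4n+2 (n=1), ring B is aromatic (pyrrole).
Ring C is planar and fully conjugated; 3 ring double bonds give 6 π electrons. Since 6 = 4n+2 (n=1), ring C is aromatic (pyrazine).
Ring D has only sp² ring atoms; a planar conformation would have a fully conjugated π system of 8 electrons. But 8 = 4(2), which is 4n not 4n+2, so ring D is not aromatic (cycloheptatrienyl anion).
Aromatic: A, B, C. Total: 3.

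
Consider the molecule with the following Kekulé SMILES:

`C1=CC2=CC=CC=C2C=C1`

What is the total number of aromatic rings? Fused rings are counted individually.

2

The SMILES encodes two fused six-membered carbon rings, each with three alternating C=C double bonds.
The fused 6/6-membered bicyclic is a single π system with 10 sp² atoms and 10 π electrons from ring double bonds. 10 = 4(2)+2, so the system is aromatic and both rings count as aromatic (naphthalene).
2 of the 2 rings are aromatic. Total: 2.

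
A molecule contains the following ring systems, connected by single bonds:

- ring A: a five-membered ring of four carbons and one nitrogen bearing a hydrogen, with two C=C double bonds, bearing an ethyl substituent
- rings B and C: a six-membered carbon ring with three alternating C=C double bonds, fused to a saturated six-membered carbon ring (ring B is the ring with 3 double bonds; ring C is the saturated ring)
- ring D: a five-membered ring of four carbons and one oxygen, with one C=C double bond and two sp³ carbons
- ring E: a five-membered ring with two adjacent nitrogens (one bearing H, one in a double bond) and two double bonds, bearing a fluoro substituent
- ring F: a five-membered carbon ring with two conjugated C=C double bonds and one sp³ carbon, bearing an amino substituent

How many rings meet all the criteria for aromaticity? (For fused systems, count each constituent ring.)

Ring A has a continuous p-orbital overlap around the ring; 2 ring double bonds (4 π electrons) plus a heteroatom lone pair (2) give 6 π electrons. Since 6 = 4n+2 (n=1), ring A is aromatic (pyrrole).
Ring B is planar and fully conjugated; 3 ring double bonds give 6 π electrons. 6 = 4(1)+2, so ring B is aromatic (benzene ring).
Ring C has four sp³ carbons, so it is not fully conjugated — not aromatic (cyclohexane ring).
Ring D has two sp³ carbons, so it is not fully conjugated — not aromatic (2,3-dihydrofuran).
Ring E is fully conjugated (every ring atom contributes a p orbital); 2 ring double bonds (4 π electrons) plus a heteroatom lone pair (2) give 6 π electrons. Since 6 = 4n+2 (n=1), ring E is aromatic (pyrazole).
Ring F has one sp³ carbon, so it is not fully conjugated — not aromatic (cyclopentadiene).
Aromatic: A, B, E. Total: 3.

3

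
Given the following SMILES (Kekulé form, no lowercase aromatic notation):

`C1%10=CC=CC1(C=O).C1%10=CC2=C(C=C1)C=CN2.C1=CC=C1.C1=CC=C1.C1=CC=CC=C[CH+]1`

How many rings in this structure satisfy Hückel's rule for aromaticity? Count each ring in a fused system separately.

The SMILES encodes a five-membered carbon ring with two conjugated C=C double bonds and one sp³ carbon; a six-membered carbon ring with three alternating C=C double bonds, fused to a five-membered ring containing one N–H nitrogen and two C=C double bonds; a four-membered carbon ring with two alternating C=C double bonds; a four-membered carbon ring with two alternating C=C double bonds; a seven-membered all-carbon ring bearing a positive charge on one carbon, with three C=C double bonds.
The 5-membered ring has one sp³ carbon, so it is not fully conjugated — not aromatic (cyclopentadiene).
The fused 6/5-membered bicyclic (with one N–H) is a single π system with 9 sp² atoms and 10 π electrons from ring double bonds plus a heteroatom lone pair. 10 = 4(2)+2, so the system is aromatic and both rings count as aromatic (indole).
The 4-membered ring has only sp² ring atoms; a planar conformation would have a fully conjugated π system of 4 electrons. But 4 = 4(1), which is 4n not 4n+2, so it is not aromatic (cyclobutadiene) — cyclobutadiene is antiaromatic and distorts to a rectangle.
The second 4-membered ring has only sp² ring atoms; a planar conformation would have a fully conjugated π system of 4 electrons. But 4 = 4(1), which is 4n not 4n+2, so it is not aromatic (cyclobutadiene) — cyclobutadiene is antiaromatic and distorts to a rectangle.
The 7-membered ring is fully conjugated (every ring atom contributes a p orbital); 3 ring double bonds (6 π electrons) plus the carbocation's empty p orbital (0, but keeps the ring conjugated) give 6 π electrons. Since 6 = 4n+2 (n=1), it is aromatic (tropylium cation).
3 of the 6 rings are aromatic. Total: 3.

3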